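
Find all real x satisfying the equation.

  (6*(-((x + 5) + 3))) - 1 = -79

Step 1. [(6*(-((x + 5) + 3))) - 1 = -79] peel the -1: add 1 from each side, so sub: 6*(-((x + 5) + 3)) = -78.
Step 2. [6*(-((x + 5) + 3)) = -78] 6·(inner) — divide through by 6 ⇒ div: -((x + 5) + 3) = -13.
Step 3. [-((x + 5) + 3) = -13] leading − — multiply by −1 ⇒ neg: (x + 5) + 3 = 13.
Step 4. [(x + 5) + 3 = 13] 3 comes off first (subtract 3). So sub: x + 5 = 10.
Step 5. [x + 5 = 10] the outer +5 inverts by subtracting 5 ⇒ sub: x = 5.

Answer: x ∈ {5}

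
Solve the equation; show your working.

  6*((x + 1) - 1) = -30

Step 1. [6*((x + 1) - 1) = -30] 6·(inner) — divide through by 6, so div: (x + 1) - 1 = -5.
Step 2. [(x + 1) - 1 = -5] the outer -1 inverts by adding 1 ⇒ sub: x + 1 = -4.
Step 3. [x + 1 = -4] peel the +1: subtract 1 from each side. So sub: x = -5.

Answer: x ∈ {-5}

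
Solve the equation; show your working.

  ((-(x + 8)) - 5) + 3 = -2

Step 1. [((-(x + 8)) - 5) + 3 = -2] peel the +3: subtract 3 from each side. So sub: (-(x + 8)) - 5 = -5.
Step 2. [(-(x + 8)) - 5 = -5] peel the -5: add 5 from each side, so sub: -(x + 8) = 0.
Step 3. [-(x + 8) = 0] flip signs both sides, so neg: x + 8 = 0.
Step 4. [x + 8 = 0] the outer +8 inverts by subtracting 8, so sub: x = -8.

Answer: x ∈ {-8}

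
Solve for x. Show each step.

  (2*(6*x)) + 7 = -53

Step 1. [(2*(6*x)) + 7 = -53] 7 comes off first (subtract 7). So sub: 2*(6*x) = -60.
Step 2. [2*(6*x) = -60] 2 out front; divide by 2. So div: 6*x = -30.
Step 3. [6*x = -30] 6·(inner) — divide through by 6. So div: x = -5.

Answer: x ∈ {-5}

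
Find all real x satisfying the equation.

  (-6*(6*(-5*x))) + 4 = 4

Step 1. [(-6*(6*(-5*x))) + 4 = 4] +4 is outermost — subtract 4 both sides. So sub: -6*(6*(-5*x)) = 0.
Step 2. [-6*(6*(-5*x)) = 0] leading coefficient -6: divide by -6, so div: 6*(-5*x) = 0.
Step 3. [6*(-5*x) = 0] divide by the outer 6 ⇒ div: -5*x = 0.
Step 4. [-5*x = 0] leading coefficient -5: divide by -5 ⇒ div: x = 0.

Answer: x ∈ {0}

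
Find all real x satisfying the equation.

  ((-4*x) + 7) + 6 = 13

Step 1. [((-4*x) + 7) + 6 = 13] subtract 6: x sits inside (… + 6). So sub: (-4*x) + 7 = 7.
Step 2. [(-4*x) + 7 = 7] 7 comes off first (subtract 7). So sub: -4*x = 0.
Step 3. [-4*x = 0] -4 out front; divide by -4 ⇒ div: x = 0.

Answer: x ∈ {0}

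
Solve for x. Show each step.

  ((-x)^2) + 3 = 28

Step 1. [((-x)^2) + 3 = 28] +3 is outermost — subtract 3 both sides ⇒ sub: (-x)^2 = 25.
Step 2. [(-x)^2 = 25] 25 ≥ 0, LHS is (·)² — take ±√ ⇒ sqrt: -x = 5 or -5.
Step 3. [-x = 5 or -5] leading − — multiply by −1, so neg: x = -5 or 5.

Answer: x ∈ {-5, 5}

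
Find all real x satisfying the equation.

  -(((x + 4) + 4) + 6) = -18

Step 1. [-(((x + 4) + 4) + 6) = -18] flip signs both sides. So neg: ((x + 4) + 4) + 6 = 18.
Step 2. [((x + 4) + 4) + 6 = 18] subtract 6: x sits inside (… + 6). So sub: (x + 4) + 4 = 12.
Step 3. [(x + 4) + 4 = 12] subtract 4: x sits inside (… + 4) ⇒ sub: x + 4 = 8.
Step 4. [x + 4 = 8] peel the +4: subtract 4 from each side. So sub: x = 4.

Answer: x ∈ {4}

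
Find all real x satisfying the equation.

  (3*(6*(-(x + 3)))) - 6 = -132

Step 1. [(3*(6*(-(x + 3)))) - 6 = -132] add 6: x sits inside (… - 6), so sub: 3*(6*(-(x + 3))) = -126.
Step 2. [3*(6*(-(x + 3))) = -126] leading coefficient 3: divide by 3, so div: 6*(-(x + 3)) = -42.
Step 3. [6*(-(x + 3)) = -42] 6 out front; divide by 6. So div: -(x + 3) = -7.
Step 4. [-(x + 3) = -7] flip signs both sides. So neg: x + 3 = 7.
Step 5. [x + 3 = 7] +3 is outermost — subtract 3 both sides, so sub: x = 4.

Answer: x ∈ {4}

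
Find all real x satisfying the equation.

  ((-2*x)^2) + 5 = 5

Step 1. [((-2*x)^2) + 5 = 5] peel the +5: subtract 5 from each side. So sub: (-2*x)^2 = 0.
Step 2. [(-2*x)^2 = 0] √ both sides: 0 ≥ 0 gives two branches ⇒ sqrt: -2*x = 0.
Step 3. [-2*x = 0] -2 out front; divide by -2, so div: x = 0.

Answer: x ∈ {0}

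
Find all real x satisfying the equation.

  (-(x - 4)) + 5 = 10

Step 1. [(-(x - 4)) + 5 = 10] the outer +5 inverts by subtracting 5. So sub: -(x - 4) = 5.
Step 2. [-(x - 4) = 5] leading − — multiply by −1. So neg: x - 4 = -5.
Step 3. [x - 4 = -5] the outer -4 inverts by adding 4. So sub: x = -1.

Answer: x ∈ {-1}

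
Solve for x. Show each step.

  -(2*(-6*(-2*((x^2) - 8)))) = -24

Step 1. [-(2*(-6*(-2*((x^2) - 8)))) = -24] leading − — multiply by −1. So neg: 2*(-6*(-2*((x^2) - 8))) = 24.
Step 2. [2*(-6*(-2*((x^2) - 8))) = 24] leading coefficient 2: divide by 2. So div: -6*(-2*((x^2) - 8)) = 12.
Step 3. [-6*(-2*((x^2) - 8)) = 12] -6·(inner) — divide through by -6 ⇒ div: -2*((x^2) - 8) = -2.
Step 4. [-2*((x^2) - 8) = -2] -2·(inner) — divide through by -2, so div: (x^2) - 8 = 1.
Step 5. [(x^2) - 8 = 1] the outer -8 inverts by adding 8. So sub: x^2 = 9.
Step 6. [x^2 = 9] LHS squared, RHS 9 ≥ 0: apply √ (±). So sqrt: x = 3 or -3.

Answer: x ∈ {-3, 3}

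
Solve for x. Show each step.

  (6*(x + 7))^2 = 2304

Step 1. [(6*(x + 7))^2 = 2304] LHS squared, RHS 2304 ≥ 0: apply √ (±). So sqrt: 6*(x + 7) = 48 or -48.
Step 2. [6*(x + 7) = 48 or -48] 6·(inner) — divide through by 6. So div: x + 7 = 8 or -8.
Step 3. [x + 7 = 8 or -8] 7 comes off first (subtract 7) ⇒ sub: x = 1 or -15.

Answer: x ∈ {-15, 1}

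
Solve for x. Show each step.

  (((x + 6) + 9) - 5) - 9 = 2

Step 1. [(((x + 6) + 9) - 5) - 9 = 2] -9 is outermost — add 9 both sides, so sub: ((x + 6) + 9) - 5 = 11.
Step 2. [((x + 6) + 9) - 5 = 11] peel the -5: add 5 from each side, so sub: (x + 6) + 9 = 16.
Step 3. [(x + 6) + 9 = 16] the outer +9 inverts by subtracting 9. So sub: x + 6 = 7.
Step 4. [x + 6 = 7] peel the +6: subtract 6 from each side, so sub: x = 1.

Answer: x ∈ {1}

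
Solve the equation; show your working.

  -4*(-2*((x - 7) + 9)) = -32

Step 1. [-4*(-2*((x - 7) + 9)) = -32] -4 out front; divide by -4. So div: -2*((x - 7) + 9) = 8.
Step 2. [-2*((x - 7) + 9) = 8] -2 out front; divide by -2. So div: (x - 7) + 9 = -4.
Step 3. [(x - 7) + 9 = -4] peel the +9: subtract 9 from each side, so sub: x - 7 = -13.
Step 4. [x - 7 = -13] the outer -7 inverts by adding 7. So sub: x = -6.

Answer: x ∈ {-6}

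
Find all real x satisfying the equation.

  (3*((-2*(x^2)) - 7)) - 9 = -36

Step 1. [(3*((-2*(x^2)) - 7)) - 9 = -36] 3 | LHS and 3 | -36: pull 3 out ⇒ factor: ((-2*(x^2)) - 7) - 3 = -12.
Step 2. [((-2*(x^2)) - 7) - 3 = -12] the outer -3 inverts by adding 3 ⇒ sub: (-2*(x^2)) - 7 = -9.
Step 3. [(-2*(x^2)) - 7 = -9] 7 comes off first (add 7) ⇒ sub: -2*(x^2) = -2.
Step 4. [-2*(x^2) = -2] -2 out front; divide by -2, so div: x^2 = 1.
Step 5. [x^2 = 1] √ both sides: 1 ≥ 0 gives two branches ⇒ sqrt: x = 1 or -1.

Answer: x ∈ {-1, 1}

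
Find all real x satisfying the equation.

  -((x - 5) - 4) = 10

Step 1. [-((x - 5) - 4) = 10] leading − — multiply by −1. So neg: (x - 5) - 4 = -10.
Step 2. [(x - 5) - 4 = -10] peel the -4: add 4 from each side. So sub: x - 5 = -6.
Step 3. [x - 5 = -6] the outer -5 inverts by adding 5 ⇒ sub: x = -1.

Answer: x ∈ {-1}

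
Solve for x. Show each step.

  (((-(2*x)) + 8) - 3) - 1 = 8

Step 1. [(((-(2*x)) + 8) - 3) - 1 = 8] the outer -1 inverts by adding 1, so sub: ((-(2*x)) + 8) - 3 = 9.
Step 2. [((-(2*x)) + 8) - 3 = 9] the outer -3 inverts by adding 3, so sub: (-(2*x)) + 8 = 12.
Step 3. [(-(2*x)) + 8 = 12] +8 is outermost — subtract 8 both sides. So sub: -(2*x) = 4.
Step 4. [-(2*x) = 4] leading − — multiply by −1, so neg: 2*x = -4.
Step 5. [2*x = -4] 2 out front; divide by 2. So div: x = -2.

Answer: x ∈ {-2}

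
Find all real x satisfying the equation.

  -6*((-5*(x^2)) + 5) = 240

Step 1. [-6*((-5*(x^2)) + 5) = 240] -6·(inner) — divide through by -6, so div: (-5*(x^2)) + 5 = -40.
Step 2. [(-5*(x^2)) + 5 = -40] -5 divides every term; factor it out, so factor: (x^2) - 1 = 8.
Step 3. [(x^2) - 1 = 8] -1 is outermost — add 1 both sides, so sub: x^2 = 9.
Step 4. [x^2 = 9] LHS squared, RHS 9 ≥ 0: apply √ (±) ⇒ sqrt: x = 3 or -3.

Answer: x ∈ {-3, 3}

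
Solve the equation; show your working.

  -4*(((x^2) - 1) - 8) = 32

Step 1. [-4*(((x^2) - 1) - 8) = 32] divide by the outer -4 ⇒ div: ((x^2) - 1) - 8 = -8.
Step 2. [((x^2) - 1) - 8 = -8] peel the -8: add 8 from each side. So sub: (x^2) - 1 = 0.
Step 3. [(x^2) - 1 = 0] 1 comes off first (add 1). So sub: x^2 = 1.
Step 4. [x^2 = 1] √ both sides: 1 ≥ 0 gives two branches, so sqrt: x = 1 or -1.

Answer: x ∈ {-1, 1}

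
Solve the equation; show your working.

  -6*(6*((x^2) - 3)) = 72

Step 1. [-6*(6*((x^2) - 3)) = 72] divide by the outer -6, so div: 6*((x^2) - 3) = -12.
Step 2. [6*((x^2) - 3) = -12] leading coefficient 6: divide by 6. So div: (x^2) - 3 = -2.
Step 3. [(x^2) - 3 = -2] -3 is outermost — add 3 both sides, so sub: x^2 = 1.
Step 4. [x^2 = 1] √ both sides: 1 ≥ 0 gives two branches ⇒ sqrt: x = 1 or -1.

Answer: x ∈ {-1, 1}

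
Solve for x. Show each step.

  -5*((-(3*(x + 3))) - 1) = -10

Step 1. [-5*((-(3*(x + 3))) - 1) = -10] -5·(inner) — divide through by -5, so div: (-(3*(x + 3))) - 1 = 2.
Step 2. [(-(3*(x + 3))) - 1 = 2] add 1: x sits inside (… - 1), so sub: -(3*(x + 3)) = 3.
Step 3. [-(3*(x + 3)) = 3] leading − — multiply by −1, so neg: 3*(x + 3) = -3.
Step 4. [3*(x + 3) = -3] 3 out front; divide by 3 ⇒ div: x + 3 = -1.
Step 5. [x + 3 = -1] the outer +3 inverts by subtracting 3 ⇒ sub: x = -4.

Answer: x ∈ {-4}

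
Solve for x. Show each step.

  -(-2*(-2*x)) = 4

Step 1. [-(-2*(-2*x)) = 4] leading − — multiply by −1 ⇒ neg: -2*(-2*x) = -4.
Step 2. [-2*(-2*x) = -4] divide by the outer -2, so div: -2*x = 2.
Step 3. [-2*x = 2] -2·(inner) — divide through by -2, so div: x = -1.

Answer: x ∈ {-1}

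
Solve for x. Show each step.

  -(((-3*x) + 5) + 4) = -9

Step 1. [-(((-3*x) + 5) + 4) = -9] flip signs both sides. So neg: ((-3*x) + 5) + 4 = 9.
Step 2. [((-3*x) + 5) + 4 = 9] the outer +4 inverts by subtracting 4 ⇒ sub: (-3*x) + 5 = 5.
Step 3. [(-3*x) + 5 = 5] +5 is outermost — subtract 5 both sides, so sub: -3*x = 0.
Step 4. [-3*x = 0] divide by the outer -3. So div: x = 0.

Answer: x ∈ {0}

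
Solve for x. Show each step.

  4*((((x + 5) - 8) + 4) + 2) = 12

Step 1. [4*((((x + 5) - 8) + 4) + 2) = 12] 4 out front; divide by 4. So div: (((x + 5) - 8) + 4) + 2 = 3.
Step 2. [(((x + 5) - 8) + 4) + 2 = 3] peel the +2: subtract 2 from each side, so sub: ((x + 5) - 8) + 4 = 1.
Step 3. [((x + 5) - 8) + 4 = 1] subtract 4: x sits inside (… + 4) ⇒ sub: (x + 5) - 8 = -3.
Step 4. [(x + 5) - 8 = -3] the outer -8 inverts by adding 8. So sub: x + 5 = 5.
Step 5. [x + 5 = 5] 5 comes off first (subtract 5) ⇒ sub: x = 0.

Answer: x ∈ {0}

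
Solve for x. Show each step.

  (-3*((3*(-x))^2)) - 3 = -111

Step 1. [(-3*((3*(-x))^2)) - 3 = -111] -3 divides every term; factor it out, so factor: ((3*(-x))^2) + 1 = 37.
Step 2. [((3*(-x))^2) + 1 = 37] the outer +1 inverts by subtracting 1. So sub: (3*(-x))^2 = 36.
Step 3. [(3*(-x))^2 = 36] LHS squared, RHS 36 ≥ 0: apply √ (±). So sqrt: 3*(-x) = 6 or -6.
Step 4. [3*(-x) = 6 or -6] leading coefficient 3: divide by 3 ⇒ div: -x = 2 or -2.
Step 5. [-x = 2 or -2] LHS negated; negate both sides, so neg: x = -2 or 2.

Answer: x ∈ {-2, 2}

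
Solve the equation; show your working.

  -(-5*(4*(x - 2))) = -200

Step 1. [-(-5*(4*(x - 2))) = -200] flip signs both sides, so neg: -5*(4*(x - 2)) = 200.
Step 2. [-5*(4*(x - 2)) = 200] -5 out front; divide by -5 ⇒ div: 4*(x - 2) = -40.
Step 3. [4*(x - 2) = -40] divide by the outer 4. So div: x - 2 = -10.
Step 4. [x - 2 = -10] the outer -2 inverts by adding 2, so sub: x = -8.

Answer: x ∈ {-8}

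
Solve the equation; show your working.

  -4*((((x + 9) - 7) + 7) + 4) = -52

Step 1. [-4*((((x + 9) - 7) + 7) + 4) = -52] -4·(inner) — divide through by -4, so div: (((x + 9) - 7) + 7) + 4 = 13.
Step 2. [(((x + 9) - 7) + 7) + 4 = 13] +4 is outermost — subtract 4 both sides ⇒ sub: ((x + 9) - 7) + 7 = 9.
Step 3. [((x + 9) - 7) + 7 = 9] the outer +7 inverts by subtracting 7. So sub: (x + 9) - 7 = 2.
Step 4. [(x + 9) - 7 = 2] add 7: x sits inside (… - 7). So sub: x + 9 = 9.
Step 5. [x + 9 = 9] 9 comes off first (subtract 9) ⇒ sub: x = 0.

Answer: x ∈ {0}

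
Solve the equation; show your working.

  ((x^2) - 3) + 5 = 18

Step 1. [((x^2) - 3) + 5 = 18] subtract 5: x sits inside (… + 5). So sub: (x^2) - 3 = 13.
Step 2. [(x^2) - 3 = 13] peel the -3: add 3 from each side. So sub: x^2 = 16.
Step 3. [x^2 = 16] √ both sides: 16 ≥ 0 gives two branches, so sqrt: x = 4 or -4.

Answer: x ∈ {-4, 4}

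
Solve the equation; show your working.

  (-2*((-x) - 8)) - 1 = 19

Step 1. [(-2*((-x) - 8)) - 1 = 19] the outer -1 inverts by adding 1, so sub: -2*((-x) - 8) = 20.
Step 2. [-2*((-x) - 8) = 20] -2 out front; divide by -2, so div: (-x) - 8 = -10.
Step 3. [(-x) - 8 = -10] peel the -8: add 8 from each side, so sub: -x = -2.
Step 4. [-x = -2] flip signs both sides, so neg: x = 2.

Answer: x ∈ {2}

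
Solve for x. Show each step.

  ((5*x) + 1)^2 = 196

Step 1. [((5*x) + 1)^2 = 196] √ both sides: 196 ≥ 0 gives two branches ⇒ sqrt: (5*x) + 1 = 14 or -14.
Step 2. [(5*x) + 1 = 14 or -14] peel the +1: subtract 1 from each side. So sub: 5*x = 13 or -15.
Step 3. [5*x = 13 or -15] LHS = 5·(…); ÷5 both sides ⇒ div: x = 13/5 or -3.

Answer: x ∈ {-3, 13/5}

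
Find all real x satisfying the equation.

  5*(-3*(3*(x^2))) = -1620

Step 1. [5*(-3*(3*(x^2))) = -1620] LHS = 5·(…); ÷5 both sides ⇒ div: -3*(3*(x^2)) = -324.
Step 2. [-3*(3*(x^2)) = -324] -3·(inner) — divide through by -3, so div: 3*(x^2) = 108.
Step 3. [3*(x^2) = 108] leading coefficient 3: divide by 3 ⇒ div: x^2 = 36.
Step 4. [x^2 = 36] 36 ≥ 0, LHS is (·)² — take ±√ ⇒ sqrt: x = 6 or -6.

Answer: x ∈ {-6, 6}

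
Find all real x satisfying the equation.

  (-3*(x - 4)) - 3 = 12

Step 1. [(-3*(x - 4)) - 3 = 12] common factor -3 (LHS and 12) — divide through. So factor: (x - 4) + 1 = -4.
Step 2. [(x - 4) + 1 = -4] the outer +1 inverts by subtracting 1, so sub: x - 4 = -5.
Step 3. [x - 4 = -5] the outer -4 inverts by adding 4, so sub: x = -1.

Answer: x ∈ {-1}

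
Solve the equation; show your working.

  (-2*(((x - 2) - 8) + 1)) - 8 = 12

Step 1. [(-2*(((x - 2) - 8) + 1)) - 8 = 12] -2 divides every term; factor it out ⇒ factor: (((x - 2) - 8) + 1) + 4 = -6.
Step 2. [(((x - 2) - 8) + 1) + 4 = -6] peel the +4: subtract 4 from each side. So sub: ((x - 2) - 8) + 1 = -10.
Step 3. [((x - 2) - 8) + 1 = -10] the outer +1 inverts by subtracting 1, so sub: (x - 2) - 8 = -11.
Step 4. [(x - 2) - 8 = -11] -8 is outermost — add 8 both sides. So sub: x - 2 = -3.
Step 5. [x - 2 = -3] the outer -2 inverts by adding 2, so sub: x = -1.

Answer: x ∈ {-1}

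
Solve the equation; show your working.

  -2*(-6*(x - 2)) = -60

Step 1. [-2*(-6*(x - 2)) = -60] LHS = -2·(…); ÷-2 both sides ⇒ div: -6*(x - 2) = 30.
Step 2. [-6*(x - 2) = 30] -6 out front; divide by -6, so div: x - 2 = -5.
Step 3. [x - 2 = -5] -2 is outermost — add 2 both sides ⇒ sub: x = -3.

Answer: x ∈ {-3}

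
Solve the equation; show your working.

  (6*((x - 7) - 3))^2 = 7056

Step 1. [(6*((x - 7) - 3))^2 = 7056] 7056 ≥ 0, LHS is (·)² — take ±√. So sqrt: 6*((x - 7) - 3) = 84 or -84.
Step 2. [6*((x - 7) - 3) = 84 or -84] divide by the outer 6. So div: (x - 7) - 3 = 14 or -14.
Step 3. [(x - 7) - 3 = 14 or -14] -3 is outermost — add 3 both sides, so sub: x - 7 = 17 or -11.
Step 4. [x - 7 = 17 or -11] add 7: x sits inside (… - 7), so sub: x = 24 or -4.

Answer: x ∈ {-4, 24}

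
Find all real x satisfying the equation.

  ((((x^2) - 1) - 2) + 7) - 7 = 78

Step 1. [((((x^2) - 1) - 2) + 7) - 7 = 78] peel the -7: add 7 from each side. So sub: (((x^2) - 1) - 2) + 7 = 85.
Step 2. [(((x^2) - 1) - 2) + 7 = 85] subtract 7: x sits inside (… + 7). So sub: ((x^2) - 1) - 2 = 78.
Step 3. [((x^2) - 1) - 2 = 78] -2 is outermost — add 2 both sides ⇒ sub: (x^2) - 1 = 80.
Step 4. [(x^2) - 1 = 80] add 1: x sits inside (… - 1). So sub: x^2 = 81.
Step 5. [x^2 = 81] LHS squared, RHS 81 ≥ 0: apply √ (±), so sqrt: x = 9 or -9.

Answer: x ∈ {-9, 9}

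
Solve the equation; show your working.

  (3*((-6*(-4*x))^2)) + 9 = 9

Step 1. [(3*((-6*(-4*x))^2)) + 9 = 9] 3 | LHS and 3 | 9: pull 3 out ⇒ factor: ((-6*(-4*x))^2) + 3 = 3.
Step 2. [((-6*(-4*x))^2) + 3 = 3] +3 is outermost — subtract 3 both sides. So sub: (-6*(-4*x))^2 = 0.
Step 3. [(-6*(-4*x))^2 = 0] LHS squared, RHS 0 ≥ 0: apply √ (±) ⇒ sqrt: -6*(-4*x) = 0.
Step 4. [-6*(-4*x) = 0] leading coefficient -6: divide by -6, so div: -4*x = 0.
Step 5. [-4*x = 0] -4 out front; divide by -4 ⇒ div: x = 0.

Answer: x ∈ {0}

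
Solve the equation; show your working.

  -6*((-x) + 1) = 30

Step 1. [-6*((-x) + 1) = 30] -6·(inner) — divide through by -6, so div: (-x) + 1 = -5.
Step 2. [(-x) + 1 = -5] peel the +1: subtract 1 from each side, so sub: -x = -6.
Step 3. [-x = -6] LHS negated; negate both sides. So neg: x = 6.

Answer: x ∈ {6}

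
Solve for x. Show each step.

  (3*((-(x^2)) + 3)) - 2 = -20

Step 1. [(3*((-(x^2)) + 3)) - 2 = -20] the outer -2 inverts by adding 2. So sub: 3*((-(x^2)) + 3) = -18.
Step 2. [3*((-(x^2)) + 3) = -18] 3·(inner) — divide through by 3. So div: (-(x^2)) + 3 = -6.
Step 3. [(-(x^2)) + 3 = -6] +3 is outermost — subtract 3 both sides ⇒ sub: -(x^2) = -9.
Step 4. [-(x^2) = -9] flip signs both sides. So neg: x^2 = 9.
Step 5. [x^2 = 9] LHS squared, RHS 9 ≥ 0: apply √ (±) ⇒ sqrt: x = 3 or -3.

Answer: x ∈ {-3, 3}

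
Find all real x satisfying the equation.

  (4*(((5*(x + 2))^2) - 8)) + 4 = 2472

Step 1. [(4*(((5*(x + 2))^2) - 8)) + 4 = 2472] common factor 4 (LHS and 2472) — divide through. So factor: (((5*(x + 2))^2) - 8) + 1 = 618.
Step 2. [(((5*(x + 2))^2) - 8) + 1 = 618] 1 comes off first (subtract 1). So sub: ((5*(x + 2))^2) - 8 = 617.
Step 3. [((5*(x + 2))^2) - 8 = 617] -8 is outermost — add 8 both sides, so sub: (5*(x + 2))^2 = 625.
Step 4. [(5*(x + 2))^2 = 625] LHS squared, RHS 625 ≥ 0: apply √ (±). So sqrt: 5*(x + 2) = 25 or -25.
Step 5. [5*(x + 2) = 25 or -25] leading coefficient 5: divide by 5, so div: x + 2 = 5 or -5.
Step 6. [x + 2 = 5 or -5] 2 comes off first (subtract 2). So sub: x = 3 or -7.

Answer: x ∈ {-7, 3}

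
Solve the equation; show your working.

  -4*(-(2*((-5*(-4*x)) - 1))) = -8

Step 1. [-4*(-(2*((-5*(-4*x)) - 1))) = -8] divide by the outer -4. So div: -(2*((-5*(-4*x)) - 1)) = 2.
Step 2. [-(2*((-5*(-4*x)) - 1)) = 2] LHS negated; negate both sides, so neg: 2*((-5*(-4*x)) - 1) = -2.
Step 3. [2*((-5*(-4*x)) - 1) = -2] 2 out front; divide by 2, so div: (-5*(-4*x)) - 1 = -1.
Step 4. [(-5*(-4*x)) - 1 = -1] -1 is outermost — add 1 both sides ⇒ sub: -5*(-4*x) = 0.
Step 5. [-5*(-4*x) = 0] -5·(inner) — divide through by -5, so div: -4*x = 0.
Step 6. [-4*x = 0] -4 out front; divide by -4. So div: x = 0.

Answer: x ∈ {0}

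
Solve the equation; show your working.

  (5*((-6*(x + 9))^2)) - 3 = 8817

Step 1. [(5*((-6*(x + 9))^2)) - 3 = 8817] peel the -3: add 3 from each side, so sub: 5*((-6*(x + 9))^2) = 8820.
Step 2. [5*((-6*(x + 9))^2) = 8820] 5·(inner) — divide through by 5, so div: (-6*(x + 9))^2 = 1764.
Step 3. [(-6*(x + 9))^2 = 1764] LHS squared, RHS 1764 ≥ 0: apply √ (±). So sqrt: -6*(x + 9) = 42 or -42.
Step 4. [-6*(x + 9) = 42 or -42] -6·(inner) — divide through by -6. So div: x + 9 = -7 or 7.
Step 5. [x + 9 = -7 or 7] subtract 9: x sits inside (… + 9), so sub: x = -16 or -2.

Answer: x ∈ {-16, -2}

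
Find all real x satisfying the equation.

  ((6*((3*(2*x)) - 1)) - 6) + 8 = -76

Step 1. [((6*((3*(2*x)) - 1)) - 6) + 8 = -76] peel the +8: subtract 8 from each side ⇒ sub: (6*((3*(2*x)) - 1)) - 6 = -84.
Step 2. [(6*((3*(2*x)) - 1)) - 6 = -84] 6 | LHS and 6 | -84: pull 6 out. So factor: ((3*(2*x)) - 1) - 1 = -14.
Step 3. [((3*(2*x)) - 1) - 1 = -14] peel the -1: add 1 from each side ⇒ sub: (3*(2*x)) - 1 = -13.
Step 4. [(3*(2*x)) - 1 = -13] -1 is outermost — add 1 both sides ⇒ sub: 3*(2*x) = -12.
Step 5. [3*(2*x) = -12] leading coefficient 3: divide by 3 ⇒ div: 2*x = -4.
Step 6. [2*x = -4] 2 out front; divide by 2, so div: x = -2.

Answer: x ∈ {-2}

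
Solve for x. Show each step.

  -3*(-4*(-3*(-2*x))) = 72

Step 1. [-3*(-4*(-3*(-2*x))) = 72] -3 out front; divide by -3. So div: -4*(-3*(-2*x)) = -24.
Step 2. [-4*(-3*(-2*x)) = -24] -4·(inner) — divide through by -4 ⇒ div: -3*(-2*x) = 6.
Step 3. [-3*(-2*x) = 6] leading coefficient -3: divide by -3, so div: -2*x = -2.
Step 4. [-2*x = -2] divide by the outer -2 ⇒ div: x = 1.

Answer: x ∈ {1}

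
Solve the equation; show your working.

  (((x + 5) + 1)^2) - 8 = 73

Step 1. [(((x + 5) + 1)^2) - 8 = 73] the outer -8 inverts by adding 8. So sub: ((x + 5) + 1)^2 = 81.
Step 2. [((x + 5) + 1)^2 = 81] 81 ≥ 0, LHS is (·)² — take ±√, so sqrt: (x + 5) + 1 = 9 or -9.
Step 3. [(x + 5) + 1 = 9 or -9] +1 is outermost — subtract 1 both sides ⇒ sub: x + 5 = 8 or -10.
Step 4. [x + 5 = 8 or -10] peel the +5: subtract 5 from each side. So sub: x = 3 or -15.

Answer: x ∈ {-15, 3}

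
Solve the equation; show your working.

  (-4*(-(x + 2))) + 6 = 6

Step 1. [(-4*(-(x + 2))) + 6 = 6] +6 is outermost — subtract 6 both sides. So sub: -4*(-(x + 2)) = 0.
Step 2. [-4*(-(x + 2)) = 0] -4 out front; divide by -4. So div: -(x + 2) = 0.
Step 3. [-(x + 2) = 0] flip signs both sides ⇒ neg: x + 2 = 0.
Step 4. [x + 2 = 0] 2 comes off first (subtract 2) ⇒ sub: x = -2.

Answer: x ∈ {-2}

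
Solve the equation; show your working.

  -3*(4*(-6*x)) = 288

Step 1. [-3*(4*(-6*x)) = 288] leading coefficient -3: divide by -3. So div: 4*(-6*x) = -96.
Step 2. [4*(-6*x) = -96] 4·(inner) — divide through by 4 ⇒ div: -6*x = -24.
Step 3. [-6*x = -24] -6 out front; divide by -6 ⇒ div: x = 4.

Answer: x ∈ {4}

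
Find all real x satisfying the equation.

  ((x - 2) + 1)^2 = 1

Step 1. [((x - 2) + 1)^2 = 1] √ both sides: 1 ≥ 0 gives two branches ⇒ sqrt: (x - 2) + 1 = 1 or -1.
Step 2. [(x - 2) + 1 = 1 or -1] +1 is outermost — subtract 1 both sides. So sub: x - 2 = 0 or -2.
Step 3. [x - 2 = 0 or -2] 2 comes off first (add 2) ⇒ sub: x = 2 or 0.

Answer: x ∈ {0, 2}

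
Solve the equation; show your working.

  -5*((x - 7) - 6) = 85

Step 1. [-5*((x - 7) - 6) = 85] -5·(inner) — divide through by -5, so div: (x - 7) - 6 = -17.
Step 2. [(x - 7) - 6 = -17] the outer -6 inverts by adding 6 ⇒ sub: x - 7 = -11.
Step 3. [x - 7 = -11] peel the -7: add 7 from each side ⇒ sub: x = -4.

Answer: x ∈ {-4}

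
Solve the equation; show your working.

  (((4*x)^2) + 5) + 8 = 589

Step 1. [(((4*x)^2) + 5) + 8 = 589] subtract 8: x sits inside (… + 8). So sub: ((4*x)^2) + 5 = 581.
Step 2. [((4*x)^2) + 5 = 581] peel the +5: subtract 5 from each side. So sub: (4*x)^2 = 576.
Step 3. [(4*x)^2 = 576] √ both sides: 576 ≥ 0 gives two branches. So sqrt: 4*x = 24 or -24.
Step 4. [4*x = 24 or -24] leading coefficient 4: divide by 4 ⇒ div: x = 6 or -6.

Answer: x ∈ {-6, 6}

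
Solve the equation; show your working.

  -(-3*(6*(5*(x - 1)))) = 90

Step 1. [-(-3*(6*(5*(x - 1)))) = 90] leading − — multiply by −1. So neg: -3*(6*(5*(x - 1))) = -90.
Step 2. [-3*(6*(5*(x - 1))) = -90] divide by the outer -3 ⇒ div: 6*(5*(x - 1)) = 30.
Step 3. [6*(5*(x - 1)) = 30] LHS = 6·(…); ÷6 both sides. So div: 5*(x - 1) = 5.
Step 4. [5*(x - 1) = 5] divide by the outer 5. So div: x - 1 = 1.
Step 5. [x - 1 = 1] 1 comes off first (add 1), so sub: x = 2.

Answer: x ∈ {2}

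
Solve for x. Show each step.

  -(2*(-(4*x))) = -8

Step 1. [-(2*(-(4*x))) = -8] flip signs both sides. So neg: 2*(-(4*x)) = 8.
Step 2. [2*(-(4*x)) = 8] leading coefficient 2: divide by 2 ⇒ div: -(4*x) = 4.
Step 3. [-(4*x) = 4] flip signs both sides ⇒ neg: 4*x = -4.
Step 4. [4*x = -4] LHS = 4·(…); ÷4 both sides ⇒ div: x = -1.

Answer: x ∈ {-1}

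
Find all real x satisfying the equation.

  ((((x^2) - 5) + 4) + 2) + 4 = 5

Step 1. [((((x^2) - 5) + 4) + 2) + 4 = 5] the outer +4 inverts by subtracting 4. So sub: (((x^2) - 5) + 4) + 2 = 1.
Step 2. [(((x^2) - 5) + 4) + 2 = 1] 2 comes off first (subtract 2). So sub: ((x^2) - 5) + 4 = -1.
Step 3. [((x^2) - 5) + 4 = -1] the outer +4 inverts by subtracting 4 ⇒ sub: (x^2) - 5 = -5.
Step 4. [(x^2) - 5 = -5] the outer -5 inverts by adding 5 ⇒ sub: x^2 = 0.
Step 5. [x^2 = 0] LHS squared, RHS 0 ≥ 0: apply √ (±) ⇒ sqrt: x = 0.

Answer: x ∈ {0}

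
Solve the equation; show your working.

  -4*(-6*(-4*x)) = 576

Step 1. [-4*(-6*(-4*x)) = 576] divide by the outer -4 ⇒ div: -6*(-4*x) = -144.
Step 2. [-6*(-4*x) = -144] LHS = -6·(…); ÷-6 both sides. So div: -4*x = 24.
Step 3. [-4*x = 24] -4 out front; divide by -4 ⇒ div: x = -6.

Answer: x ∈ {-6}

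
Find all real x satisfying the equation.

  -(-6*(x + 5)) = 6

Step 1. [-(-6*(x + 5)) = 6] leading − — multiply by −1. So neg: -6*(x + 5) = -6.
Step 2. [-6*(x + 5) = -6] -6·(inner) — divide through by -6 ⇒ div: x + 5 = 1.
Step 3. [x + 5 = 1] peel the +5: subtract 5 from each side ⇒ sub: x = -4.

Answer: x ∈ {-4}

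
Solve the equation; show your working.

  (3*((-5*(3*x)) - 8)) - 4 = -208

Step 1. [(3*((-5*(3*x)) - 8)) - 4 = -208] the outer -4 inverts by adding 4. So sub: 3*((-5*(3*x)) - 8) = -204.
Step 2. [3*((-5*(3*x)) - 8) = -204] 3 out front; divide by 3 ⇒ div: (-5*(3*x)) - 8 = -68.
Step 3. [(-5*(3*x)) - 8 = -68] 8 comes off first (add 8), so sub: -5*(3*x) = -60.
Step 4. [-5*(3*x) = -60] LHS = -5·(…); ÷-5 both sides. So div: 3*x = 12.
Step 5. [3*x = 12] 3 out front; divide by 3. So div: x = 4.

Answer: x ∈ {4}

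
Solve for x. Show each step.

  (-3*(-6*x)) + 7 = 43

Step 1. [(-3*(-6*x)) + 7 = 43] the outer +7 inverts by subtracting 7, so sub: -3*(-6*x) = 36.
Step 2. [-3*(-6*x) = 36] -3 out front; divide by -3. So div: -6*x = -12.
Step 3. [-6*x = -12] leading coefficient -6: divide by -6. So div: x = 2.

Answer: x ∈ {2}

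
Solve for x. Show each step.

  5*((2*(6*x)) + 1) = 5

Step 1. [5*((2*(6*x)) + 1) = 5] 5·(inner) — divide through by 5, so div: (2*(6*x)) + 1 = 1.
Step 2. [(2*(6*x)) + 1 = 1] +1 is outermost — subtract 1 both sides, so sub: 2*(6*x) = 0.
Step 3. [2*(6*x) = 0] divide by the outer 2. So div: 6*x = 0.
Step 4. [6*x = 0] divide by the outer 6. So div: x = 0.

Answer: x ∈ {0}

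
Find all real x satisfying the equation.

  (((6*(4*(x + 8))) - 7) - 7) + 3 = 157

Step 1. [(((6*(4*(x + 8))) - 7) - 7) + 3 = 157] +3 is outermost — subtract 3 both sides, so sub: ((6*(4*(x + 8))) - 7) - 7 = 154.
Step 2. [((6*(4*(x + 8))) - 7) - 7 = 154] peel the -7: add 7 from each side. So sub: (6*(4*(x + 8))) - 7 = 161.
Step 3. [(6*(4*(x + 8))) - 7 = 161] 7 comes off first (add 7), so sub: 6*(4*(x + 8)) = 168.
Step 4. [6*(4*(x + 8)) = 168] divide by the outer 6. So div: 4*(x + 8) = 28.
Step 5. [4*(x + 8) = 28] divide by the outer 4 ⇒ div: x + 8 = 7.
Step 6. [x + 8 = 7] subtract 8: x sits inside (… + 8), so sub: x = -1.

Answer: x ∈ {-1}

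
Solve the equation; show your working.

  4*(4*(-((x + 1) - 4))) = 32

Step 1. [4*(4*(-((x + 1) - 4))) = 32] 4 out front; divide by 4 ⇒ div: 4*(-((x + 1) - 4)) = 8.
Step 2. [4*(-((x + 1) - 4)) = 8] divide by the outer 4, so div: -((x + 1) - 4) = 2.
Step 3. [-((x + 1) - 4) = 2] leading − — multiply by −1. So neg: (x + 1) - 4 = -2.
Step 4. [(x + 1) - 4 = -2] 4 comes off first (add 4), so sub: x + 1 = 2.
Step 5. [x + 1 = 2] subtract 1: x sits inside (… + 1). So sub: x = 1.

Answer: x ∈ {1}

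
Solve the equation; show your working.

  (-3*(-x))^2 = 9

Step 1. [(-3*(-x))^2 = 9] √ both sides: 9 ≥ 0 gives two branches. So sqrt: -3*(-x) = 3 or -3.
Step 2. [-3*(-x) = 3 or -3] LHS = -3·(…); ÷-3 both sides, so div: -x = -1 or 1.
Step 3. [-x = -1 or 1] flip signs both sides, so neg: x = 1 or -1.

Answer: x ∈ {-1, 1}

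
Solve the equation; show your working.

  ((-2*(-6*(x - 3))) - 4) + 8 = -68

Step 1. [((-2*(-6*(x - 3))) - 4) + 8 = -68] +8 is outermost — subtract 8 both sides. So sub: (-2*(-6*(x - 3))) - 4 = -76.
Step 2. [(-2*(-6*(x - 3))) - 4 = -76] -2 | LHS and -2 | -76: pull -2 out ⇒ factor: (-6*(x - 3)) + 2 = 38.
Step 3. [(-6*(x - 3)) + 2 = 38] subtract 2: x sits inside (… + 2). So sub: -6*(x - 3) = 36.
Step 4. [-6*(x - 3) = 36] leading coefficient -6: divide by -6. So div: x - 3 = -6.
Step 5. [x - 3 = -6] peel the -3: add 3 from each side. So sub: x = -3.

Answer: x ∈ {-3}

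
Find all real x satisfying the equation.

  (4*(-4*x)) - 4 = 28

Step 1. [(4*(-4*x)) - 4 = 28] add 4: x sits inside (… - 4). So sub: 4*(-4*x) = 32.
Step 2. [4*(-4*x) = 32] 4·(inner) — divide through by 4. So div: -4*x = 8.
Step 3. [-4*x = 8] -4 out front; divide by -4 ⇒ div: x = -2.

Answer: x ∈ {-2}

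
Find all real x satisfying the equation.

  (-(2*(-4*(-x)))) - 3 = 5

Step 1. [(-(2*(-4*(-x)))) - 3 = 5] peel the -3: add 3 from each side. So sub: -(2*(-4*(-x))) = 8.
Step 2. [-(2*(-4*(-x))) = 8] flip signs both sides. So neg: 2*(-4*(-x)) = -8.
Step 3. [2*(-4*(-x)) = -8] LHS = 2·(…); ÷2 both sides ⇒ div: -4*(-x) = -4.
Step 4. [-4*(-x) = -4] divide by the outer -4. So div: -x = 1.
Step 5. [-x = 1] flip signs both sides ⇒ neg: x = -1.

Answer: x ∈ {-1}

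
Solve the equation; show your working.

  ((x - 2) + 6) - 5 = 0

Step 1. [((x - 2) + 6) - 5 = 0] add 5: x sits inside (… - 5) ⇒ sub: (x - 2) + 6 = 5.
Step 2. [(x - 2) + 6 = 5] +6 is outermost — subtract 6 both sides. So sub: x - 2 = -1.
Step 3. [x - 2 = -1] the outer -2 inverts by adding 2, so sub: x = 1.

Answer: x ∈ {1}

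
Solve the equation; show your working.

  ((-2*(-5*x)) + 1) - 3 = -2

Step 1. [((-2*(-5*x)) + 1) - 3 = -2] the outer -3 inverts by adding 3. So sub: (-2*(-5*x)) + 1 = 1.
Step 2. [(-2*(-5*x)) + 1 = 1] +1 is outermost — subtract 1 both sides. So sub: -2*(-5*x) = 0.
Step 3. [-2*(-5*x) = 0] -2 out front; divide by -2 ⇒ div: -5*x = 0.
Step 4. [-5*x = 0] leading coefficient -5: divide by -5, so div: x = 0.

Answer: x ∈ {0}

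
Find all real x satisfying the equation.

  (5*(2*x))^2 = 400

Step 1. [(5*(2*x))^2 = 400] LHS squared, RHS 400 ≥ 0: apply √ (±), so sqrt: 5*(2*x) = 20 or -20.
Step 2. [5*(2*x) = 20 or -20] 5·(inner) — divide through by 5. So div: 2*x = 4 or -4.
Step 3. [2*x = 4 or -4] 2 out front; divide by 2, so div: x = 2 or -2.

Answer: x ∈ {-2, 2}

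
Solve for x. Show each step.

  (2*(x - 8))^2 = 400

Step 1. [(2*(x - 8))^2 = 400] 400 ≥ 0, LHS is (·)² — take ±√. So sqrt: 2*(x - 8) = 20 or -20.
Step 2. [2*(x - 8) = 20 or -20] leading coefficient 2: divide by 2, so div: x - 8 = 10 or -10.
Step 3. [x - 8 = 10 or -10] 8 comes off first (add 8), so sub: x = 18 or -2.

Answer: x ∈ {-2, 18}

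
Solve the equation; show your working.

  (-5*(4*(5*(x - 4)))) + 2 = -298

Step 1. [(-5*(4*(5*(x - 4)))) + 2 = -298] +2 is outermost — subtract 2 both sides ⇒ sub: -5*(4*(5*(x - 4))) = -300.
Step 2. [-5*(4*(5*(x - 4))) = -300] LHS = -5·(…); ÷-5 both sides ⇒ div: 4*(5*(x - 4)) = 60.
Step 3. [4*(5*(x - 4)) = 60] leading coefficient 4: divide by 4 ⇒ div: 5*(x - 4) = 15.
Step 4. [5*(x - 4) = 15] 5·(inner) — divide through by 5, so div: x - 4 = 3.
Step 5. [x - 4 = 3] add 4: x sits inside (… - 4) ⇒ sub: x = 7.

Answer: x ∈ {7}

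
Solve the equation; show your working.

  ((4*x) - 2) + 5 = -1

Step 1. [((4*x) - 2) + 5 = -1] subtract 5: x sits inside (… + 5), so sub: (4*x) - 2 = -6.
Step 2. [(4*x) - 2 = -6] add 2: x sits inside (… - 2), so sub: 4*x = -4.
Step 3. [4*x = -4] LHS = 4·(…); ÷4 both sides. So div: x = -1.

Answer: x ∈ {-1}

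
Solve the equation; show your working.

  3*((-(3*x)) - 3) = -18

Step 1. [3*((-(3*x)) - 3) = -18] LHS = 3·(…); ÷3 both sides. So div: (-(3*x)) - 3 = -6.
Step 2. [(-(3*x)) - 3 = -6] add 3: x sits inside (… - 3), so sub: -(3*x) = -3.
Step 3. [-(3*x) = -3] flip signs both sides. So neg: 3*x = 3.
Step 4. [3*x = 3] leading coefficient 3: divide by 3 ⇒ div: x = 1.

Answer: x ∈ {1}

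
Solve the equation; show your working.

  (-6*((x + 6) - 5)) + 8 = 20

Step 1. [(-6*((x + 6) - 5)) + 8 = 20] 8 comes off first (subtract 8). So sub: -6*((x + 6) - 5) = 12.
Step 2. [-6*((x + 6) - 5) = 12] LHS = -6·(…); ÷-6 both sides, so div: (x + 6) - 5 = -2.
Step 3. [(x + 6) - 5 = -2] add 5: x sits inside (… - 5), so sub: x + 6 = 3.
Step 4. [x + 6 = 3] 6 comes off first (subtract 6), so sub: x = -3.

Answer: x ∈ {-3}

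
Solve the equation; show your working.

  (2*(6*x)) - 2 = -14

Step 1. [(2*(6*x)) - 2 = -14] 2 divides every term; factor it out ⇒ factor: (6*x) - 1 = -7.
Step 2. [(6*x) - 1 = -7] -1 is outermost — add 1 both sides, so sub: 6*x = -6.
Step 3. [6*x = -6] 6 out front; divide by 6 ⇒ div: x = -1.

Answer: x ∈ {-1}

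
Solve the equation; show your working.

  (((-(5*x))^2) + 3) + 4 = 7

Step 1. [(((-(5*x))^2) + 3) + 4 = 7] 4 comes off first (subtract 4), so sub: ((-(5*x))^2) + 3 = 3.
Step 2. [((-(5*x))^2) + 3 = 3] the outer +3 inverts by subtracting 3. So sub: (-(5*x))^2 = 0.
Step 3. [(-(5*x))^2 = 0] √ both sides: 0 ≥ 0 gives two branches ⇒ sqrt: -(5*x) = 0.
Step 4. [-(5*x) = 0] flip signs both sides. So neg: 5*x = 0.
Step 5. [5*x = 0] 5·(inner) — divide through by 5 ⇒ div: x = 0.

Answer: x ∈ {0}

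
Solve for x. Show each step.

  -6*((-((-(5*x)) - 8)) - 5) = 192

Step 1. [-6*((-((-(5*x)) - 8)) - 5) = 192] divide by the outer -6, so div: (-((-(5*x)) - 8)) - 5 = -32.
Step 2. [(-((-(5*x)) - 8)) - 5 = -32] 5 comes off first (add 5). So sub: -((-(5*x)) - 8) = -27.
Step 3. [-((-(5*x)) - 8) = -27] LHS negated; negate both sides ⇒ neg: (-(5*x)) - 8 = 27.
Step 4. [(-(5*x)) - 8 = 27] 8 comes off first (add 8). So sub: -(5*x) = 35.
Step 5. [-(5*x) = 35] flip signs both sides ⇒ neg: 5*x = -35.
Step 6. [5*x = -35] divide by the outer 5 ⇒ div: x = -7.

Answer: x ∈ {-7}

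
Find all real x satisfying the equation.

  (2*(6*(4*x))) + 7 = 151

Step 1. [(2*(6*(4*x))) + 7 = 151] subtract 7: x sits inside (… + 7). So sub: 2*(6*(4*x)) = 144.
Step 2. [2*(6*(4*x)) = 144] 2·(inner) — divide through by 2 ⇒ div: 6*(4*x) = 72.
Step 3. [6*(4*x) = 72] divide by the outer 6 ⇒ div: 4*x = 12.
Step 4. [4*x = 12] 4 out front; divide by 4 ⇒ div: x = 3.

Answer: x ∈ {3}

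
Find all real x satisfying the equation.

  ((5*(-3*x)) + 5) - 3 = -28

Step 1. [((5*(-3*x)) + 5) - 3 = -28] add 3: x sits inside (… - 3), so sub: (5*(-3*x)) + 5 = -25.
Step 2. [(5*(-3*x)) + 5 = -25] 5 | LHS and 5 | -25: pull 5 out. So factor: (-3*x) + 1 = -5.
Step 3. [(-3*x) + 1 = -5] +1 is outermost — subtract 1 both sides ⇒ sub: -3*x = -6.
Step 4. [-3*x = -6] -3·(inner) — divide through by -3, so div: x = 2.

Answer: x ∈ {2}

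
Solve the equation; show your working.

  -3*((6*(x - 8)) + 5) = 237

Step 1. [-3*((6*(x - 8)) + 5) = 237] divide by the outer -3, so div: (6*(x - 8)) + 5 = -79.
Step 2. [(6*(x - 8)) + 5 = -79] subtract 5: x sits inside (… + 5), so sub: 6*(x - 8) = -84.
Step 3. [6*(x - 8) = -84] LHS = 6·(…); ÷6 both sides. So div: x - 8 = -14.
Step 4. [x - 8 = -14] peel the -8: add 8 from each side. So sub: x = -6.

Answer: x ∈ {-6}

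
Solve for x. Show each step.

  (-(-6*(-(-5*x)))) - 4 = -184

Step 1. [(-(-6*(-(-5*x)))) - 4 = -184] 4 comes off first (add 4), so sub: -(-6*(-(-5*x))) = -180.
Step 2. [-(-6*(-(-5*x))) = -180] flip signs both sides, so neg: -6*(-(-5*x)) = 180.
Step 3. [-6*(-(-5*x)) = 180] -6·(inner) — divide through by -6, so div: -(-5*x) = -30.
Step 4. [-(-5*x) = -30] flip signs both sides. So neg: -5*x = 30.
Step 5. [-5*x = 30] -5·(inner) — divide through by -5. So div: x = -6.

Answer: x ∈ {-6}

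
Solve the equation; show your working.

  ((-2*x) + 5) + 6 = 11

Step 1. [((-2*x) + 5) + 6 = 11] subtract 6: x sits inside (… + 6), so sub: (-2*x) + 5 = 5.
Step 2. [(-2*x) + 5 = 5] peel the +5: subtract 5 from each side ⇒ sub: -2*x = 0.
Step 3. [-2*x = 0] -2 out front; divide by -2, so div: x = 0.

Answer: x ∈ {0}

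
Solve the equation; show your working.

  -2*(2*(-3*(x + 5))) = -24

Step 1. [-2*(2*(-3*(x + 5))) = -24] -2·(inner) — divide through by -2, so div: 2*(-3*(x + 5)) = 12.
Step 2. [2*(-3*(x + 5)) = 12] 2 out front; divide by 2, so div: -3*(x + 5) = 6.
Step 3. [-3*(x + 5) = 6] LHS = -3·(…); ÷-3 both sides, so div: x + 5 = -2.
Step 4. [x + 5 = -2] subtract 5: x sits inside (… + 5), so sub: x = -7.

Answer: x ∈ {-7}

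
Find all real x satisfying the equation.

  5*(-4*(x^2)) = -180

Step 1. [5*(-4*(x^2)) = -180] LHS = 5·(…); ÷5 both sides, so div: -4*(x^2) = -36.
Step 2. [-4*(x^2) = -36] -4 out front; divide by -4, so div: x^2 = 9.
Step 3. [x^2 = 9] LHS squared, RHS 9 ≥ 0: apply √ (±). So sqrt: x = 3 or -3.

Answer: x ∈ {-3, 3}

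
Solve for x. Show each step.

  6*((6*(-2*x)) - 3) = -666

Step 1. [6*((6*(-2*x)) - 3) = -666] divide by the outer 6 ⇒ div: (6*(-2*x)) - 3 = -111.
Step 2. [(6*(-2*x)) - 3 = -111] -3 is outermost — add 3 both sides ⇒ sub: 6*(-2*x) = -108.
Step 3. [6*(-2*x) = -108] leading coefficient 6: divide by 6, so div: -2*x = -18.
Step 4. [-2*x = -18] divide by the outer -2, so div: x = 9.

Answer: x ∈ {9}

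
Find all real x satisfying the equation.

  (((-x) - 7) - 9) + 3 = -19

Step 1. [(((-x) - 7) - 9) + 3 = -19] peel the +3: subtract 3 from each side ⇒ sub: ((-x) - 7) - 9 = -22.
Step 2. [((-x) - 7) - 9 = -22] -9 is outermost — add 9 both sides. So sub: (-x) - 7 = -13.
Step 3. [(-x) - 7 = -13] peel the -7: add 7 from each side ⇒ sub: -x = -6.
Step 4. [-x = -6] LHS negated; negate both sides, so neg: x = 6.

Answer: x ∈ {6}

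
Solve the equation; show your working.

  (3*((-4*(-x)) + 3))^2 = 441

Step 1. [(3*((-4*(-x)) + 3))^2 = 441] LHS squared, RHS 441 ≥ 0: apply √ (±), so sqrt: 3*((-4*(-x)) + 3) = 21 or -21.
Step 2. [3*((-4*(-x)) + 3) = 21 or -21] 3 out front; divide by 3. So div: (-4*(-x)) + 3 = 7 or -7.
Step 3. [(-4*(-x)) + 3 = 7 or -7] subtract 3: x sits inside (… + 3) ⇒ sub: -4*(-x) = 4 or -10.
Step 4. [-4*(-x) = 4 or -10] -4·(inner) — divide through by -4, so div: -x = -1 or 5/2.
Step 5. [-x = -1 or 5/2] flip signs both sides ⇒ neg: x = 1 or -5/2.

Answer: x ∈ {-5/2, 1}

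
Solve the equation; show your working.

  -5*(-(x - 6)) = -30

Step 1. [-5*(-(x - 6)) = -30] -5·(inner) — divide through by -5, so div: -(x - 6) = 6.
Step 2. [-(x - 6) = 6] LHS negated; negate both sides. So neg: x - 6 = -6.
Step 3. [x - 6 = -6] peel the -6: add 6 from each side, so sub: x = 0.

Answer: x ∈ {0}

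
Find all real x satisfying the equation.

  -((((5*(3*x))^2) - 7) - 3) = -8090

Step 1. [-((((5*(3*x))^2) - 7) - 3) = -8090] LHS negated; negate both sides, so neg: (((5*(3*x))^2) - 7) - 3 = 8090.
Step 2. [(((5*(3*x))^2) - 7) - 3 = 8090] 3 comes off first (add 3) ⇒ sub: ((5*(3*x))^2) - 7 = 8093.
Step 3. [((5*(3*x))^2) - 7 = 8093] add 7: x sits inside (… - 7) ⇒ sub: (5*(3*x))^2 = 8100.
Step 4. [(5*(3*x))^2 = 8100] LHS squared, RHS 8100 ≥ 0: apply √ (±) ⇒ sqrt: 5*(3*x) = 90 or -90.
Step 5. [5*(3*x) = 90 or -90] leading coefficient 5: divide by 5. So div: 3*x = 18 or -18.
Step 6. [3*x = 18 or -18] divide by the outer 3. So div: x = 6 or -6.

Answer: x ∈ {-6, 6}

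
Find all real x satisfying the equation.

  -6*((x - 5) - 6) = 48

Step 1. [-6*((x - 5) - 6) = 48] leading coefficient -6: divide by -6, so div: (x - 5) - 6 = -8.
Step 2. [(x - 5) - 6 = -8] 6 comes off first (add 6), so sub: x - 5 = -2.
Step 3. [x - 5 = -2] 5 comes off first (add 5) ⇒ sub: x = 3.

Answer: x ∈ {3}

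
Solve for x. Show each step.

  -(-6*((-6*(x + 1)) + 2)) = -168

Step 1. [-(-6*((-6*(x + 1)) + 2)) = -168] flip signs both sides ⇒ neg: -6*((-6*(x + 1)) + 2) = 168.
Step 2. [-6*((-6*(x + 1)) + 2) = 168] leading coefficient -6: divide by -6. So div: (-6*(x + 1)) + 2 = -28.
Step 3. [(-6*(x + 1)) + 2 = -28] 2 comes off first (subtract 2) ⇒ sub: -6*(x + 1) = -30.
Step 4. [-6*(x + 1) = -30] LHS = -6·(…); ÷-6 both sides ⇒ div: x + 1 = 5.
Step 5. [x + 1 = 5] +1 is outermost — subtract 1 both sides ⇒ sub: x = 4.

Answer: x ∈ {4}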